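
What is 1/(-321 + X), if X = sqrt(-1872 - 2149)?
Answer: -321/107062 - I*sqrt(4021)/107062 ≈ -0.0029983 - 0.00059229*I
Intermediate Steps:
X = I*sqrt(4021) (X = sqrt(-4021) = I*sqrt(4021) ≈ 63.411*I)
1/(-321 + X) = 1/(-321 + I*sqrt(4021))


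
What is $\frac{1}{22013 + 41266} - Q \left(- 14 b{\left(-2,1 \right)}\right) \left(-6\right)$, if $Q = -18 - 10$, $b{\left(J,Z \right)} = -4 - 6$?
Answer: $- \frac{1488322079}{63279} \approx -23520.0$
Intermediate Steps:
$b{\left(J,Z \right)} = -10$ ($b{\left(J,Z \right)} = -4 - 6 = -10$)
$Q = -28$
$\frac{1}{22013 + 41266} - Q \left(- 14 b{\left(-2,1 \right)}\right) \left(-6\right) = \frac{1}{22013 + 41266} - - 28 \left(\left(-14\right) \left(-10\right)\right) \left(-6\right) = \frac{1}{63279} - \left(-28\right) 140 \left(-6\right) = \frac{1}{63279} - \left(-3920\right) \left(-6\right) = \frac{1}{63279} - 23520 = - \frac{1488322079}{63279}$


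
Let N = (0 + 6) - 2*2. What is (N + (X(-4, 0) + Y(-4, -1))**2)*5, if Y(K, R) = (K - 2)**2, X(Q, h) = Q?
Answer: 5130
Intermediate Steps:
Y(K, R) = (-2 + K)**2
N = 2 (N = 6 - 4 = 2)
(N + (X(-4, 0) + Y(-4, -1))**2)*5 = (2 + (-4 + (-2 - 4)**2)**2)*5 = (2 + (-4 + (-6)**2)**2)*5 = (2 + (-4 + 36)**2)*5 = (2 + 32**2)*5 = (2 + 1024)*5 = 1026*5 = 5130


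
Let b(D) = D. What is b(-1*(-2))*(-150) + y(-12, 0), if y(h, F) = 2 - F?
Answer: -298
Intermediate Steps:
b(-1*(-2))*(-150) + y(-12, 0) = -1*(-2)*(-150) + (2 - 1*0) = 2*(-150) + (2 + 0) = -300 + 2 = -298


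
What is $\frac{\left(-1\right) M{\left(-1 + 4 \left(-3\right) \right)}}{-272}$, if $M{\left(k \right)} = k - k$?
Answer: $0$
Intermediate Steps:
$M{\left(k \right)} = 0$
$\frac{\left(-1\right) M{\left(-1 + 4 \left(-3\right) \right)}}{-272} = \frac{\left(-1\right) 0}{-272} = 0 \left(- \frac{1}{272}\right) = 0$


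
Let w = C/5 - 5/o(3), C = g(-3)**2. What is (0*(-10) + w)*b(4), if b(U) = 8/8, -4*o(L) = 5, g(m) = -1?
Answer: 21/5 ≈ 4.2000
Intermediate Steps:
o(L) = -5/4 (o(L) = -1/4*5 = -5/4)
C = 1 (C = (-1)**2 = 1)
b(U) = 1 (b(U) = 8*(1/8) = 1)
w = 21/5 (w = 1/5 - 5/(-5/4) = 1*(1/5) - 5*(-4/5) = 1/5 + 4 = 21/5 ≈ 4.2000)
(0*(-10) + w)*b(4) = (0*(-10) + 21/5)*1 = (0 + 21/5)*1 = (21/5)*1 = 21/5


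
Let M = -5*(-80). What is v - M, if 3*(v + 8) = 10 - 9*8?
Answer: -1286/3 ≈ -428.67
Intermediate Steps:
M = 400
v = -86/3 (v = -8 + (10 - 9*8)/3 = -8 + (10 - 72)/3 = -8 + (⅓)*(-62) = -8 - 62/3 = -86/3 ≈ -28.667)
v - M = -86/3 - 1*400 = -86/3 - 400 = -1286/3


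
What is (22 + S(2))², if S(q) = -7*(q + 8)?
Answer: 2304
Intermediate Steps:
S(q) = -56 - 7*q (S(q) = -7*(8 + q) = -56 - 7*q)
(22 + S(2))² = (22 + (-56 - 7*2))² = (22 + (-56 - 14))² = (22 - 70)² = (-48)² = 2304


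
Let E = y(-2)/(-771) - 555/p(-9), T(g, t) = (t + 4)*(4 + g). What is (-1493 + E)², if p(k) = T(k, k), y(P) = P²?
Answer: 34118636125456/14861025 ≈ 2.2958e+6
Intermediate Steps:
T(g, t) = (4 + g)*(4 + t) (T(g, t) = (4 + t)*(4 + g) = (4 + g)*(4 + t))
p(k) = 16 + k² + 8*k (p(k) = 16 + 4*k + 4*k + k*k = 16 + 4*k + 4*k + k² = 16 + k² + 8*k)
E = -85601/3855 (E = (-2)²/(-771) - 555/(16 + (-9)² + 8*(-9)) = 4*(-1/771) - 555/(16 + 81 - 72) = -4/771 - 555/25 = -4/771 - 555*1/25 = -4/771 - 111/5 = -85601/3855 ≈ -22.205)
(-1493 + E)² = (-1493 - 85601/3855)² = (-5841116/3855)² = 34118636125456/14861025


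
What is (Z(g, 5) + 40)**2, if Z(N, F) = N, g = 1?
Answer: 1681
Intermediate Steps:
(Z(g, 5) + 40)**2 = (1 + 40)**2 = 41**2 = 1681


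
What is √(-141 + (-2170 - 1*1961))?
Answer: 4*I*√267 ≈ 65.361*I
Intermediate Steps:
√(-141 + (-2170 - 1*1961)) = √(-141 + (-2170 - 1961)) = √(-141 - 4131) = √(-4272) = 4*I*√267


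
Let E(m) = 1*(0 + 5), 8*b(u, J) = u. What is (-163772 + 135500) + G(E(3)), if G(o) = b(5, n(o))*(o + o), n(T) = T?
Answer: -113063/4 ≈ -28266.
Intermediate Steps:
b(u, J) = u/8
E(m) = 5 (E(m) = 1*5 = 5)
G(o) = 5*o/4 (G(o) = ((⅛)*5)*(o + o) = 5*(2*o)/8 = 5*o/4)
(-163772 + 135500) + G(E(3)) = (-163772 + 135500) + (5/4)*5 = -28272 + 25/4 = -113063/4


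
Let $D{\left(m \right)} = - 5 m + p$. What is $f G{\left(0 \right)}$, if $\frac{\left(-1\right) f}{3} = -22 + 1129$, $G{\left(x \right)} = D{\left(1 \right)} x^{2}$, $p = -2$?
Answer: $0$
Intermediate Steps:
$D{\left(m \right)} = -2 - 5 m$ ($D{\left(m \right)} = - 5 m - 2 = -2 - 5 m$)
$G{\left(x \right)} = - 7 x^{2}$ ($G{\left(x \right)} = \left(-2 - 5\right) x^{2} = - 7 x^{2}$)
$f = -3321$ ($f = - 3 \left(-22 + 1129\right) = \left(-3\right) 1107 = -3321$)
$f G{\left(0 \right)} = - 3321 \left(- 7 \cdot 0^{2}\right) = - 3321 \left(\left(-7\right) 0\right) = \left(-3321\right) 0 = 0$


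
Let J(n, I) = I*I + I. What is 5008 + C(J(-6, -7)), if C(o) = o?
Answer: 5050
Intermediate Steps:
J(n, I) = I + I² (J(n, I) = I² + I = I + I²)
5008 + C(J(-6, -7)) = 5008 - 7*(1 - 7) = 5008 - 7*(-6) = 5008 + 42 = 5050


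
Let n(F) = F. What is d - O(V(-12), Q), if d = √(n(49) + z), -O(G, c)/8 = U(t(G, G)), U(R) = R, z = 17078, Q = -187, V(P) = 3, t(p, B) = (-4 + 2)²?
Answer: 32 + 3*√1903 ≈ 162.87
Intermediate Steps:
t(p, B) = 4 (t(p, B) = (-2)² = 4)
O(G, c) = -32 (O(G, c) = -8*4 = -32)
d = 3*√1903 (d = √(49 + 17078) = √17127 = 3*√1903 ≈ 130.87)
d - O(V(-12), Q) = 3*√1903 - 1*(-32) = 3*√1903 + 32 = 32 + 3*√1903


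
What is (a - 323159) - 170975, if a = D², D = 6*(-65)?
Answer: -342034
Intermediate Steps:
D = -390
a = 152100 (a = (-390)² = 152100)
(a - 323159) - 170975 = (152100 - 323159) - 170975 = -171059 - 170975 = -342034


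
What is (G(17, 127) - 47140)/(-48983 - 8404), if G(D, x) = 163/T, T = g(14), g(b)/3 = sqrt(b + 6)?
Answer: 47140/57387 - 163*sqrt(5)/1721610 ≈ 0.82123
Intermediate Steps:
g(b) = 3*sqrt(6 + b) (g(b) = 3*sqrt(b + 6) = 3*sqrt(6 + b))
T = 6*sqrt(5) (T = 3*sqrt(6 + 14) = 3*sqrt(20) = 3*(2*sqrt(5)) = 6*sqrt(5) ≈ 13.416)
G(D, x) = 163*sqrt(5)/30 (G(D, x) = 163/((6*sqrt(5))) = 163*(sqrt(5)/30) = 163*sqrt(5)/30)
(G(17, 127) - 47140)/(-48983 - 8404) = (163*sqrt(5)/30 - 47140)/(-48983 - 8404) = (-47140 + 163*sqrt(5)/30)/(-57387) = (-47140 + 163*sqrt(5)/30)*(-1/57387) = 47140/57387 - 163*sqrt(5)/1721610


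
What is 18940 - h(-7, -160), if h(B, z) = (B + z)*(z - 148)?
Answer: -32496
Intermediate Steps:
h(B, z) = (-148 + z)*(B + z) (h(B, z) = (B + z)*(-148 + z) = (-148 + z)*(B + z))
18940 - h(-7, -160) = 18940 - ((-160)**2 - 148*(-7) - 148*(-160) - 7*(-160)) = 18940 - (25600 + 1036 + 23680 + 1120) = 18940 - 1*51436 = 18940 - 51436 = -32496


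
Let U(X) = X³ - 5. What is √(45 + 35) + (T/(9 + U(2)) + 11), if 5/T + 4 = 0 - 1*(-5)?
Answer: 137/12 + 4*√5 ≈ 20.361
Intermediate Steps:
T = 5 (T = 5/(-4 + (0 - 1*(-5))) = 5/(-4 + (0 + 5)) = 5/(-4 + 5) = 5/1 = 5*1 = 5)
U(X) = -5 + X³
√(45 + 35) + (T/(9 + U(2)) + 11) = √(45 + 35) + (5/(9 + (-5 + 2³)) + 11) = √80 + (5/(9 + (-5 + 8)) + 11) = 4*√5 + (5/(9 + 3) + 11) = 4*√5 + (5/12 + 11) = 4*√5 + 137/12 = 137/12 + 4*√5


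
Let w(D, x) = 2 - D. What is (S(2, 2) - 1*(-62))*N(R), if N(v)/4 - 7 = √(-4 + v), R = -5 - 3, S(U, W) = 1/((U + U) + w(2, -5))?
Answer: 1743 + 498*I*√3 ≈ 1743.0 + 862.56*I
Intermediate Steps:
S(U, W) = 1/(2*U) (S(U, W) = 1/((U + U) + (2 - 1*2)) = 1/(2*U + (2 - 2)) = 1/(2*U + 0) = 1/(2*U))
R = -8
N(v) = 28 + 4*√(-4 + v)
(S(2, 2) - 1*(-62))*N(R) = ((½)/2 - 1*(-62))*(28 + 4*√(-4 - 8)) = ((½)*(½) + 62)*(28 + 4*√(-12)) = (¼ + 62)*(28 + 4*(2*I*√3)) = 249*(28 + 8*I*√3)/4 = 1743 + 498*I*√3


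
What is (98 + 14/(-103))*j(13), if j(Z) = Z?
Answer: 131040/103 ≈ 1272.2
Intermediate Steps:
(98 + 14/(-103))*j(13) = (98 + 14/(-103))*13 = (98 + 14*(-1/103))*13 = (98 - 14/103)*13 = (10080/103)*13 = 131040/103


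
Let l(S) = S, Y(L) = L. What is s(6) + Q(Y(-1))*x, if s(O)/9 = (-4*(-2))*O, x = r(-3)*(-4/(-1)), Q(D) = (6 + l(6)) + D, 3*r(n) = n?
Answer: 388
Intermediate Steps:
r(n) = n/3
Q(D) = 12 + D (Q(D) = (6 + 6) + D = 12 + D)
x = -4 (x = ((⅓)*(-3))*(-4/(-1)) = -(-4)*(-1) = -1*4 = -4)
s(O) = 72*O (s(O) = 9*((-4*(-2))*O) = 9*(8*O) = 72*O)
s(6) + Q(Y(-1))*x = 72*6 + (12 - 1)*(-4) = 432 + 11*(-4) = 432 - 44 = 388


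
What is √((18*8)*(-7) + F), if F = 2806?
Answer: √1798 ≈ 42.403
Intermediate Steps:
√((18*8)*(-7) + F) = √((18*8)*(-7) + 2806) = √(144*(-7) + 2806) = √(-1008 + 2806) = √1798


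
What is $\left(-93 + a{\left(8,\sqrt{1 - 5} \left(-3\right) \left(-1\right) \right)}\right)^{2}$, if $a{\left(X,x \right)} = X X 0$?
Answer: $8649$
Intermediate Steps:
$a{\left(X,x \right)} = 0$ ($a{\left(X,x \right)} = X^{2} \cdot 0 = 0$)
$\left(-93 + a{\left(8,\sqrt{1 - 5} \left(-3\right) \left(-1\right) \right)}\right)^{2} = \left(-93 + 0\right)^{2} = \left(-93\right)^{2} = 8649$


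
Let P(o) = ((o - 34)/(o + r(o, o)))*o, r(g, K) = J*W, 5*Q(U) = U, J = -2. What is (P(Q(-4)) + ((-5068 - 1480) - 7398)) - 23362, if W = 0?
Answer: -186714/5 ≈ -37343.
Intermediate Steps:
Q(U) = U/5
r(g, K) = 0 (r(g, K) = -2*0 = 0)
P(o) = -34 + o (P(o) = ((o - 34)/(o + 0))*o = ((-34 + o)/o)*o = -34 + o)
(P(Q(-4)) + ((-5068 - 1480) - 7398)) - 23362 = ((-34 + (1/5)*(-4)) + ((-5068 - 1480) - 7398)) - 23362 = ((-34 - 4/5) + (-6548 - 7398)) - 23362 = (-174/5 - 13946) - 23362 = -69904/5 - 23362 = -186714/5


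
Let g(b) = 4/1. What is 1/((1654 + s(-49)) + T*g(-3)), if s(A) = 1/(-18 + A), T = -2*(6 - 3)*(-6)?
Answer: 67/120465 ≈ 0.00055618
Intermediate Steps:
T = 36 (T = -2*3*(-6) = -6*(-6) = 36)
g(b) = 4 (g(b) = 4*1 = 4)
1/((1654 + s(-49)) + T*g(-3)) = 1/((1654 + 1/(-18 - 49)) + 36*4) = 1/((1654 + 1/(-67)) + 144) = 1/((1654 - 1/67) + 144) = 1/(110817/67 + 144) = 1/(120465/67) = 67/120465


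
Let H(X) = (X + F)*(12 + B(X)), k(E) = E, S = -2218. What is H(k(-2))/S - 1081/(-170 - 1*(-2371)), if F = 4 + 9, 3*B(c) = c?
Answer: -4008074/7322727 ≈ -0.54735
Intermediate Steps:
B(c) = c/3
F = 13
H(X) = (12 + X/3)*(13 + X) (H(X) = (X + 13)*(12 + X/3) = (13 + X)*(12 + X/3) = (12 + X/3)*(13 + X))
H(k(-2))/S - 1081/(-170 - 1*(-2371)) = (156 + (1/3)*(-2)**2 + (49/3)*(-2))/(-2218) - 1081/(-170 - 1*(-2371)) = (156 + (1/3)*4 - 98/3)*(-1/2218) - 1081/(-170 + 2371) = (156 + 4/3 - 98/3)*(-1/2218) - 1081/2201 = (374/3)*(-1/2218) - 1081*1/2201 = -187/3327 - 1081/2201 = -4008074/7322727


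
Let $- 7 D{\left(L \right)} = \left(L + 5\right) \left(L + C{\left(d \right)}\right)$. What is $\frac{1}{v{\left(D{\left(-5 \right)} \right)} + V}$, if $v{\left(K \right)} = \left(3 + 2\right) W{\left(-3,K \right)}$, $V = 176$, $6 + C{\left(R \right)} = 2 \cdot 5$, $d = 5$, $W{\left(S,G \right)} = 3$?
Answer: $\frac{1}{191} \approx 0.0052356$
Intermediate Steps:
$C{\left(R \right)} = 4$ ($C{\left(R \right)} = -6 + 2 \cdot 5 = -6 + 10 = 4$)
$D{\left(L \right)} = - \frac{\left(4 + L\right) \left(5 + L\right)}{7}$ ($D{\left(L \right)} = - \frac{\left(L + 5\right) \left(L + 4\right)}{7} = - \frac{\left(5 + L\right) \left(4 + L\right)}{7} = - \frac{\left(4 + L\right) \left(5 + L\right)}{7}$)
$v{\left(K \right)} = 15$ ($v{\left(K \right)} = \left(3 + 2\right) 3 = 5 \cdot 3 = 15$)
$\frac{1}{v{\left(D{\left(-5 \right)} \right)} + V} = \frac{1}{15 + 176} = \frac{1}{191}$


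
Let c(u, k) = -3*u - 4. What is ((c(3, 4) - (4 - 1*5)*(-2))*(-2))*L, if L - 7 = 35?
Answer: 1260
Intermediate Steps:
L = 42 (L = 7 + 35 = 42)
c(u, k) = -4 - 3*u
((c(3, 4) - (4 - 1*5)*(-2))*(-2))*L = (((-4 - 3*3) - (4 - 1*5)*(-2))*(-2))*42 = (((-4 - 9) - (4 - 5)*(-2))*(-2))*42 = ((-13 - (-1)*(-2))*(-2))*42 = ((-13 - 1*2)*(-2))*42 = ((-13 - 2)*(-2))*42 = -15*(-2)*42 = 30*42 = 1260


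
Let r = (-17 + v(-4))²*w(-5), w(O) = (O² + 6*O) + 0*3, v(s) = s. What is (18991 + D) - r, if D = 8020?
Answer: 29216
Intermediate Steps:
w(O) = O² + 6*O (w(O) = (O² + 6*O) + 0 = O² + 6*O)
r = -2205 (r = (-17 - 4)²*(-5*(6 - 5)) = (-21)²*(-5*1) = 441*(-5) = -2205)
(18991 + D) - r = (18991 + 8020) - 1*(-2205) = 27011 + 2205 = 29216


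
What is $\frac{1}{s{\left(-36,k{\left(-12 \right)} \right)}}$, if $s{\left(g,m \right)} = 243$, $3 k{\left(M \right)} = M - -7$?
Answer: $\frac{1}{243} \approx 0.0041152$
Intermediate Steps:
$k{\left(M \right)} = \frac{7}{3} + \frac{M}{3}$ ($k{\left(M \right)} = \frac{M - -7}{3} = \frac{M + 7}{3} = \frac{7 + M}{3} = \frac{7}{3} + \frac{M}{3}$)
$\frac{1}{s{\left(-36,k{\left(-12 \right)} \right)}} = \frac{1}{243}$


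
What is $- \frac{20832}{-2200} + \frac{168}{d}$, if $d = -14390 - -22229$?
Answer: $\frac{6819652}{718575} \approx 9.4905$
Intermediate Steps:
$d = 7839$ ($d = -14390 + 22229 = 7839$)
$- \frac{20832}{-2200} + \frac{168}{d} = - \frac{20832}{-2200} + \frac{168}{7839} = \left(-20832\right) \left(- \frac{1}{2200}\right) + 168 \cdot \frac{1}{7839} = \frac{2604}{275} + \frac{56}{2613} = \frac{6819652}{718575}$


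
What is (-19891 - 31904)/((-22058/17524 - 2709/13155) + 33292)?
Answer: -1990034859150/1279067975789 ≈ -1.5558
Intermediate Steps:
(-19891 - 31904)/((-22058/17524 - 2709/13155) + 33292) = -51795/((-22058*1/17524 - 2709*1/13155) + 33292) = -51795/((-11029/8762 - 903/4385) + 33292) = -51795/(-56274251/38421370 + 33292) = -51795/1279067975789/38421370 = -51795*38421370/1279067975789 = -1990034859150/1279067975789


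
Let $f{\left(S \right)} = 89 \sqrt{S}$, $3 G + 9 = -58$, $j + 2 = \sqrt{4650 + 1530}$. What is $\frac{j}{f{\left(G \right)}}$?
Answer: $\frac{2 i \sqrt{201} \left(1 - \sqrt{1545}\right)}{5963} \approx - 0.18215 i$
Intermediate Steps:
$j = -2 + 2 \sqrt{1545}$ ($j = -2 + \sqrt{4650 + 1530} = -2 + \sqrt{6180} = -2 + 2 \sqrt{1545} \approx 76.613$)
$G = - \frac{67}{3}$ ($G = -3 + \frac{1}{3} \left(-58\right) = -3 - \frac{58}{3} = - \frac{67}{3} \approx -22.333$)
$\frac{j}{f{\left(G \right)}} = \frac{-2 + 2 \sqrt{1545}}{89 \sqrt{- \frac{67}{3}}} = \frac{-2 + 2 \sqrt{1545}}{89 \frac{i \sqrt{201}}{3}} = \frac{-2 + 2 \sqrt{1545}}{\frac{89}{3} i \sqrt{201}} = \left(-2 + 2 \sqrt{1545}\right) \left(- \frac{i \sqrt{201}}{5963}\right) = - \frac{i \sqrt{201} \left(-2 + 2 \sqrt{1545}\right)}{5963}$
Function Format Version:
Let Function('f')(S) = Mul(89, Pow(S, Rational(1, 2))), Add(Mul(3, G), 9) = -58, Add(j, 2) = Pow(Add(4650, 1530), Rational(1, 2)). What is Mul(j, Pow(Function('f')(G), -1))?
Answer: Mul(Rational(2, 5963), I, Pow(201, Rational(1, 2)), Add(1, Mul(-1, Pow(1545, Rational(1, 2))))) ≈ Mul(-0.18215, I)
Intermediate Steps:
j = Add(-2, Mul(2, Pow(1545, Rational(1, 2)))) (j = Add(-2, Pow(Add(4650, 1530), Rational(1, 2))) = Add(-2, Pow(6180, Rational(1, 2))) = Add(-2, Mul(2, Pow(1545, Rational(1, 2)))) ≈ 76.613)
G = Rational(-67, 3) (G = Add(-3, Mul(Rational(1, 3), -58)) = Add(-3, Rational(-58, 3)) = Rational(-67, 3) ≈ -22.333)
Mul(j, Pow(Function('f')(G), -1)) = Mul(Add(-2, Mul(2, Pow(1545, Rational(1, 2)))), Pow(Mul(89, Pow(Rational(-67, 3), Rational(1, 2))), -1)) = Mul(Add(-2, Mul(2, Pow(1545, Rational(1, 2)))), Pow(Mul(89, Mul(Rational(1, 3), I, Pow(201, Rational(1, 2)))), -1)) = Mul(Add(-2, Mul(2, Pow(1545, Rational(1, 2)))), Pow(Mul(Rational(89, 3), I, Pow(201, Rational(1, 2))), -1)) = Mul(Add(-2, Mul(2, Pow(1545, Rational(1, 2)))), Mul(Rational(-1, 5963), I, Pow(201, Rational(1, 2)))) = Mul(Rational(-1, 5963), I, Pow(201, Rational(1, 2)), Add(-2, Mul(2, Pow(1545, Rational(1, 2)))))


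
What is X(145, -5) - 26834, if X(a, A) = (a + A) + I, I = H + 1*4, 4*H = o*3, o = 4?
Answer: -26687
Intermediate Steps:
H = 3 (H = (4*3)/4 = (¼)*12 = 3)
I = 7 (I = 3 + 1*4 = 3 + 4 = 7)
X(a, A) = 7 + A + a (X(a, A) = (a + A) + 7 = (A + a) + 7 = 7 + A + a)
X(145, -5) - 26834 = (7 - 5 + 145) - 26834 = 147 - 26834 = -26687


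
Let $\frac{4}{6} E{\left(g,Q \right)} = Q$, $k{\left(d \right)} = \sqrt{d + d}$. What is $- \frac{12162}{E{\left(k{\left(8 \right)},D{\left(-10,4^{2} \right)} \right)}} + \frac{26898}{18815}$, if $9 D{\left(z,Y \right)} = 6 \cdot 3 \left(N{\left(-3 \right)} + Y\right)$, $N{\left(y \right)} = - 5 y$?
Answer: $- \frac{75442172}{583265} \approx -129.34$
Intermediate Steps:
$k{\left(d \right)} = \sqrt{2} \sqrt{d}$ ($k{\left(d \right)} = \sqrt{2 d} = \sqrt{2} \sqrt{d}$)
$D{\left(z,Y \right)} = 30 + 2 Y$ ($D{\left(z,Y \right)} = \frac{6 \cdot 3 \left(\left(-5\right) \left(-3\right) + Y\right)}{9} = \frac{18 \left(15 + Y\right)}{9} = \frac{270 + 18 Y}{9} = 30 + 2 Y$)
$E{\left(g,Q \right)} = \frac{3 Q}{2}$
$- \frac{12162}{E{\left(k{\left(8 \right)},D{\left(-10,4^{2} \right)} \right)}} + \frac{26898}{18815} = - \frac{12162}{\frac{3}{2} \left(30 + 2 \cdot 4^{2}\right)} + \frac{26898}{18815} = - \frac{12162}{\frac{3}{2} \left(30 + 2 \cdot 16\right)} + 26898 \cdot \frac{1}{18815} = - \frac{12162}{\frac{3}{2} \left(30 + 32\right)} + \frac{26898}{18815} = - \frac{12162}{\frac{3}{2} \cdot 62} + \frac{26898}{18815} = - \frac{12162}{93} + \frac{26898}{18815} = \left(-12162\right) \frac{1}{93} + \frac{26898}{18815} = - \frac{4054}{31} + \frac{26898}{18815} = - \frac{75442172}{583265}$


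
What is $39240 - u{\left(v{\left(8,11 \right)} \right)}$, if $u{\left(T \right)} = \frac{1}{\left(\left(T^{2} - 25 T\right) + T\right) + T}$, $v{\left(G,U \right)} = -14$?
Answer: $\frac{20326319}{518} \approx 39240.0$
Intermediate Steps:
$u{\left(T \right)} = \frac{1}{T^{2} - 23 T}$ ($u{\left(T \right)} = \frac{1}{\left(T^{2} - 24 T\right) + T} = \frac{1}{T^{2} - 23 T}$)
$39240 - u{\left(v{\left(8,11 \right)} \right)} = 39240 - \frac{1}{\left(-14\right) \left(-23 - 14\right)} = 39240 - - \frac{1}{14 \left(-37\right)} = 39240 - \left(- \frac{1}{14}\right) \left(- \frac{1}{37}\right) = 39240 - \frac{1}{518} = \frac{20326319}{518}$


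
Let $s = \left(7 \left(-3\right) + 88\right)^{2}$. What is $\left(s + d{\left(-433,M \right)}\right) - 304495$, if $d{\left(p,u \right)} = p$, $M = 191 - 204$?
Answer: $-300439$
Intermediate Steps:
$M = -13$ ($M = 191 - 204 = -13$)
$s = 4489$ ($s = \left(-21 + 88\right)^{2} = 67^{2} = 4489$)
$\left(s + d{\left(-433,M \right)}\right) - 304495 = \left(4489 - 433\right) - 304495 = 4056 - 304495 = -300439$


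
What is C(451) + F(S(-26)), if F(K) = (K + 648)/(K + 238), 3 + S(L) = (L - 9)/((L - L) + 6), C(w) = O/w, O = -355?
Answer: 2052/1025 ≈ 2.0020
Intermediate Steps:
C(w) = -355/w
S(L) = -9/2 + L/6 (S(L) = -3 + (L - 9)/((L - L) + 6) = -3 + (-9 + L)/(0 + 6) = -3 + (-9 + L)/6 = -3 + (-9 + L)*(1/6) = -3 + (-3/2 + L/6) = -9/2 + L/6)
F(K) = (648 + K)/(238 + K)
C(451) + F(S(-26)) = -355/451 + (648 + (-9/2 + (1/6)*(-26)))/(238 + (-9/2 + (1/6)*(-26))) = -355*1/451 + (648 + (-9/2 - 13/3))/(238 + (-9/2 - 13/3)) = -355/451 + (648 - 53/6)/(238 - 53/6) = -355/451 + (3835/6)/(1375/6) = -355/451 + (6/1375)*(3835/6) = -355/451 + 767/275 = 2052/1025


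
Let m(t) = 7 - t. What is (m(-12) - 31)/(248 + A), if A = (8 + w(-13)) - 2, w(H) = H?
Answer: -12/241 ≈ -0.049793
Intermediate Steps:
A = -7 (A = (8 - 13) - 2 = -5 - 2 = -7)
(m(-12) - 31)/(248 + A) = ((7 - 1*(-12)) - 31)/(248 - 7) = ((7 + 12) - 31)/241 = (19 - 31)*(1/241) = -12*1/241 = -12/241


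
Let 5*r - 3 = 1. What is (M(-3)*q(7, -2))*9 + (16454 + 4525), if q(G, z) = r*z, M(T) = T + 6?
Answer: 104679/5 ≈ 20936.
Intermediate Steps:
r = ⅘ (r = ⅗ + (⅕)*1 = ⅗ + ⅕ = ⅘ ≈ 0.80000)
M(T) = 6 + T
q(G, z) = 4*z/5
(M(-3)*q(7, -2))*9 + (16454 + 4525) = ((6 - 3)*((⅘)*(-2)))*9 + (16454 + 4525) = (3*(-8/5))*9 + 20979 = -24/5*9 + 20979 = -216/5 + 20979 = 104679/5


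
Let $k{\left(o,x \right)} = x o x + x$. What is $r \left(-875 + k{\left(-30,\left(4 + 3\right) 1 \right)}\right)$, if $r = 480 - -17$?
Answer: $-1161986$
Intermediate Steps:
$k{\left(o,x \right)} = x + o x^{2}$ ($k{\left(o,x \right)} = o x x + x = o x^{2} + x = x + o x^{2}$)
$r = 497$ ($r = 480 + \left(-188 + 205\right) = 480 + 17 = 497$)
$r \left(-875 + k{\left(-30,\left(4 + 3\right) 1 \right)}\right) = 497 \left(-875 + \left(4 + 3\right) 1 \left(1 - 30 \left(4 + 3\right) 1\right)\right) = 497 \left(-875 + 7 \cdot 1 \left(1 - 30 \cdot 7 \cdot 1\right)\right) = 497 \left(-875 + 7 \left(1 - 210\right)\right) = 497 \left(-875 + 7 \left(-209\right)\right) = 497 \left(-875 - 1463\right) = 497 \left(-2338\right) = -1161986$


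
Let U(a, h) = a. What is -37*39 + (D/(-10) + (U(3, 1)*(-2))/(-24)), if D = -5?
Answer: -5769/4 ≈ -1442.3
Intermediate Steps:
-37*39 + (D/(-10) + (U(3, 1)*(-2))/(-24)) = -37*39 + (-5/(-10) + (3*(-2))/(-24)) = -1443 + (-5*(-⅒) - 6*(-1/24)) = -1443 + (½ + ¼) = -1443 + ¾ = -5769/4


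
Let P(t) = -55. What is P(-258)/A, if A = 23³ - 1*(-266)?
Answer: -55/12433 ≈ -0.0044237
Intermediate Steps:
A = 12433 (A = 12167 + 266 = 12433)
P(-258)/A = -55/12433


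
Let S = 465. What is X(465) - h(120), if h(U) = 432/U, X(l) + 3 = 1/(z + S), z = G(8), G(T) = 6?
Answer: -15538/2355 ≈ -6.5979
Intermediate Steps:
z = 6
X(l) = -1412/471 (X(l) = -3 + 1/(6 + 465) = -3 + 1/471 = -1412/471)
X(465) - h(120) = -1412/471 - 432/120 = -1412/471 - 1*18/5 = -1412/471 - 18/5 = -15538/2355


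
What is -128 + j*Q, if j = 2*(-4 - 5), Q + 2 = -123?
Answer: 2122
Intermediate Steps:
Q = -125 (Q = -2 - 123 = -125)
j = -18 (j = 2*(-9) = -18)
-128 + j*Q = -128 - 18*(-125) = -128 + 2250 = 2122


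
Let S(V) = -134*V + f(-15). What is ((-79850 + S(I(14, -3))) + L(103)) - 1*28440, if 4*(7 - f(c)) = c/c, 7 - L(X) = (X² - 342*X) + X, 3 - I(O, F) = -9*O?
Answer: -404193/4 ≈ -1.0105e+5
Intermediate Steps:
I(O, F) = 3 + 9*O (I(O, F) = 3 - (-9)*O = 3 + 9*O)
L(X) = 7 - X² + 341*X (L(X) = 7 - ((X² - 342*X) + X) = 7 - (X² - 341*X) = 7 + (-X² + 341*X) = 7 - X² + 341*X)
f(c) = 27/4 (f(c) = 7 - c/(4*c) = 7 - ¼*1 = 7 - ¼ = 27/4)
S(V) = 27/4 - 134*V (S(V) = -134*V + 27/4 = 27/4 - 134*V)
((-79850 + S(I(14, -3))) + L(103)) - 1*28440 = ((-79850 + (27/4 - 134*(3 + 9*14))) + (7 - 1*103² + 341*103)) - 1*28440 = ((-79850 + (27/4 - 134*(3 + 126))) + (7 - 1*10609 + 35123)) - 28440 = ((-79850 + (27/4 - 134*129)) + (7 - 10609 + 35123)) - 28440 = ((-79850 + (27/4 - 17286)) + 24521) - 28440 = ((-79850 - 69117/4) + 24521) - 28440 = (-388517/4 + 24521) - 28440 = -290433/4 - 28440 = -404193/4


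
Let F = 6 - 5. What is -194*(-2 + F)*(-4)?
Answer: -776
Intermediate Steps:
F = 1
-194*(-2 + F)*(-4) = -194*(-2 + 1)*(-4) = -(-194)*(-4) = -194*4 = -776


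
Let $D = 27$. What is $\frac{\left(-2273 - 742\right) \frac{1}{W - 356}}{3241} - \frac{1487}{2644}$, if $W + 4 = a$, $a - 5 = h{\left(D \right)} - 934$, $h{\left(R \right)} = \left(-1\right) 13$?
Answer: $- \frac{1044474029}{1859517268} \approx -0.56169$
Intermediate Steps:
$h{\left(R \right)} = -13$
$a = -942$ ($a = 5 - 947 = -942$)
$W = -946$ ($W = -4 - 942 = -946$)
$\frac{\left(-2273 - 742\right) \frac{1}{W - 356}}{3241} - \frac{1487}{2644} = \frac{\left(-2273 - 742\right) \frac{1}{-946 - 356}}{3241} - \frac{1487}{2644} = - \frac{3015}{-1302} \cdot \frac{1}{3241} - \frac{1487}{2644} = \left(-3015\right) \left(- \frac{1}{1302}\right) \frac{1}{3241} - \frac{1487}{2644} = \frac{1005}{434} \cdot \frac{1}{3241} - \frac{1487}{2644} = \frac{1005}{1406594} - \frac{1487}{2644} = - \frac{1044474029}{1859517268}$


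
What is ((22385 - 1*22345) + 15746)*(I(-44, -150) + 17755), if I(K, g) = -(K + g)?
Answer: 283342914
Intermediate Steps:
I(K, g) = -K - g
((22385 - 1*22345) + 15746)*(I(-44, -150) + 17755) = ((22385 - 1*22345) + 15746)*((-1*(-44) - 1*(-150)) + 17755) = ((22385 - 22345) + 15746)*((44 + 150) + 17755) = (40 + 15746)*(194 + 17755) = 15786*17949 = 283342914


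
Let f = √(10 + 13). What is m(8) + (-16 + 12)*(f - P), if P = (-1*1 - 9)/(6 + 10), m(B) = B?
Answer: 11/2 - 4*√23 ≈ -13.683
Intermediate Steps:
P = -5/8 (P = (-1 - 9)/16 = -10*1/16 = -5/8 ≈ -0.62500)
f = √23 ≈ 4.7958
m(8) + (-16 + 12)*(f - P) = 8 + (-16 + 12)*(√23 - 1*(-5/8)) = 8 - 4*(√23 + 5/8) = 8 - 4*(5/8 + √23) = 8 + (-5/2 - 4*√23) = 11/2 - 4*√23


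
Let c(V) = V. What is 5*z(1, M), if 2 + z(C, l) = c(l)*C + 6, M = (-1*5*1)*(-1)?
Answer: 45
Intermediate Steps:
M = 5 (M = -5*1*(-1) = -5*(-1) = 5)
z(C, l) = 4 + C*l (z(C, l) = -2 + (l*C + 6) = -2 + (C*l + 6) = -2 + (6 + C*l) = 4 + C*l)
5*z(1, M) = 5*(4 + 1*5) = 5*(4 + 5) = 5*9 = 45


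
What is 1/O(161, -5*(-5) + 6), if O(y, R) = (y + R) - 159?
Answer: 1/33 ≈ 0.030303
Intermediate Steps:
O(y, R) = -159 + R + y (O(y, R) = (R + y) - 159 = -159 + R + y)
1/O(161, -5*(-5) + 6) = 1/(-159 + (-5*(-5) + 6) + 161) = 1/(-159 + (25 + 6) + 161) = 1/(-159 + 31 + 161) = 1/33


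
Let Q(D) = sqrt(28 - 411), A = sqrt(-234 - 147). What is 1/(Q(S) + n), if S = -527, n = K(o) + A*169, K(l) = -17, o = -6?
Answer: 1/(-17 + I*sqrt(383) + 169*I*sqrt(381)) ≈ -1.544e-6 - 0.00030135*I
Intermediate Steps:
A = I*sqrt(381) (A = sqrt(-381) = I*sqrt(381) ≈ 19.519*I)
n = -17 + 169*I*sqrt(381) (n = -17 + (I*sqrt(381))*169 = -17 + 169*I*sqrt(381) ≈ -17.0 + 3298.8*I)
Q(D) = I*sqrt(383) (Q(D) = sqrt(-383) = I*sqrt(383))
1/(Q(S) + n) = 1/(I*sqrt(383) + (-17 + 169*I*sqrt(381))) = 1/(-17 + I*sqrt(383) + 169*I*sqrt(381))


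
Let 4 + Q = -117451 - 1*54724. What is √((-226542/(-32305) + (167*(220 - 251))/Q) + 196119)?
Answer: 2*√70200540779222068410/37838385 ≈ 442.86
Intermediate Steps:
Q = -172179 (Q = -4 + (-117451 - 1*54724) = -4 + (-117451 - 54724) = -4 - 172175 = -172179)
√((-226542/(-32305) + (167*(220 - 251))/Q) + 196119) = √((-226542/(-32305) + (167*(220 - 251))/(-172179)) + 196119) = √((-226542*(-1/32305) + (167*(-31))*(-1/172179)) + 196119) = √((226542/32305 - 5177*(-1/172179)) + 196119) = √((226542/32305 + 5177/172179) + 196119) = √(799449347/113515155 + 196119) = √(22263278132792/113515155) = 2*√70200540779222068410/37838385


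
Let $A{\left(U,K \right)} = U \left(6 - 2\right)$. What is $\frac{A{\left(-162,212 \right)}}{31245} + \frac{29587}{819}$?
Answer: $\frac{307971701}{8529885} \approx 36.105$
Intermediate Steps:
$A{\left(U,K \right)} = 4 U$ ($A{\left(U,K \right)} = U 4 = 4 U$)
$\frac{A{\left(-162,212 \right)}}{31245} + \frac{29587}{819} = \frac{4 \left(-162\right)}{31245} + \frac{29587}{819} = \left(-648\right) \frac{1}{31245} + 29587 \cdot \frac{1}{819} = - \frac{216}{10415} + \frac{29587}{819} = \frac{307971701}{8529885}$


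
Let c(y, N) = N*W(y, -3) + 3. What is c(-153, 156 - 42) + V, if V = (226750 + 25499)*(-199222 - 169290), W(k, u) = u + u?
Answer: -92956784169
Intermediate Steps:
W(k, u) = 2*u
c(y, N) = 3 - 6*N (c(y, N) = N*(2*(-3)) + 3 = N*(-6) + 3 = -6*N + 3 = 3 - 6*N)
V = -92956783488 (V = 252249*(-368512) = -92956783488)
c(-153, 156 - 42) + V = (3 - 6*(156 - 42)) - 92956783488 = (3 - 6*114) - 92956783488 = (3 - 684) - 92956783488 = -681 - 92956783488 = -92956784169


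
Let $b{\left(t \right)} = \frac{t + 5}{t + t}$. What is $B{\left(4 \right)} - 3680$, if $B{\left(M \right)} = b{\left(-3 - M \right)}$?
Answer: $- \frac{25759}{7} \approx -3679.9$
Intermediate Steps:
$b{\left(t \right)} = \frac{5 + t}{2 t}$
$B{\left(M \right)} = \frac{2 - M}{2 \left(-3 - M\right)}$ ($B{\left(M \right)} = \frac{5 - \left(3 + M\right)}{2 \left(-3 - M\right)} = \frac{2 - M}{2 \left(-3 - M\right)}$)
$B{\left(4 \right)} - 3680 = \frac{-2 + 4}{2 \left(3 + 4\right)} - 3680 = \frac{1}{2} \cdot \frac{1}{7} \cdot 2 - 3680 = \frac{1}{7} - 3680 = - \frac{25759}{7}$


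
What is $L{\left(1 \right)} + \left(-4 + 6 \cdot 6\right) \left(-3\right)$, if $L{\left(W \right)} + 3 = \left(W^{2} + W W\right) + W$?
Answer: $-96$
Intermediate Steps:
$L{\left(W \right)} = -3 + W + 2 W^{2}$ ($L{\left(W \right)} = -3 + \left(\left(W^{2} + W W\right) + W\right) = -3 + \left(\left(W^{2} + W^{2}\right) + W\right) = -3 + \left(2 W^{2} + W\right) = -3 + \left(W + 2 W^{2}\right) = -3 + W + 2 W^{2}$)
$L{\left(1 \right)} + \left(-4 + 6 \cdot 6\right) \left(-3\right) = \left(-3 + 1 + 2 \cdot 1^{2}\right) + \left(-4 + 6 \cdot 6\right) \left(-3\right) = \left(-3 + 1 + 2 \cdot 1\right) + \left(-4 + 36\right) \left(-3\right) = \left(-3 + 1 + 2\right) + 32 \left(-3\right) = 0 - 96 = -96$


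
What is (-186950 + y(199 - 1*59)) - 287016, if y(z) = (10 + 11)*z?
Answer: -471026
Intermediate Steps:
y(z) = 21*z
(-186950 + y(199 - 1*59)) - 287016 = (-186950 + 21*(199 - 1*59)) - 287016 = (-186950 + 21*(199 - 59)) - 287016 = (-186950 + 21*140) - 287016 = (-186950 + 2940) - 287016 = -184010 - 287016 = -471026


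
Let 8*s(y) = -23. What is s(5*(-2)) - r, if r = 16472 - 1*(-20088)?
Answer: -292503/8 ≈ -36563.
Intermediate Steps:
s(y) = -23/8 (s(y) = (1/8)*(-23) = -23/8)
r = 36560 (r = 16472 + 20088 = 36560)
s(5*(-2)) - r = -23/8 - 1*36560 = -23/8 - 36560 = -292503/8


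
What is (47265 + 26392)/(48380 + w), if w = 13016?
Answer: 73657/61396 ≈ 1.1997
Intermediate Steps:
(47265 + 26392)/(48380 + w) = (47265 + 26392)/(48380 + 13016) = 73657/61396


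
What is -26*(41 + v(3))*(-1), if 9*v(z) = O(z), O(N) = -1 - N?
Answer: 9490/9 ≈ 1054.4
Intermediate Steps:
v(z) = -⅑ - z/9 (v(z) = (-1 - z)/9 = -⅑ - z/9)
-26*(41 + v(3))*(-1) = -26*(41 + (-⅑ - ⅑*3))*(-1) = -26*(41 + (-⅑ - ⅓))*(-1) = -26*(41 - 4/9)*(-1) = -26*365/9*(-1) = -9490/9*(-1) = 9490/9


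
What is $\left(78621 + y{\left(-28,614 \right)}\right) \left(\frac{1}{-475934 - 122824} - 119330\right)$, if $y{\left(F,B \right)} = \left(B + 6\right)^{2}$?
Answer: $- \frac{33082754206917961}{598758} \approx -5.5252 \cdot 10^{10}$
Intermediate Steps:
$y{\left(F,B \right)} = \left(6 + B\right)^{2}$
$\left(78621 + y{\left(-28,614 \right)}\right) \left(\frac{1}{-475934 - 122824} - 119330\right) = \left(78621 + \left(6 + 614\right)^{2}\right) \left(\frac{1}{-475934 - 122824} - 119330\right) = \left(78621 + 620^{2}\right) \left(\frac{1}{-598758} - 119330\right) = \left(78621 + 384400\right) \left(- \frac{1}{598758} - 119330\right) = 463021 \left(- \frac{71449792141}{598758}\right) = - \frac{33082754206917961}{598758}$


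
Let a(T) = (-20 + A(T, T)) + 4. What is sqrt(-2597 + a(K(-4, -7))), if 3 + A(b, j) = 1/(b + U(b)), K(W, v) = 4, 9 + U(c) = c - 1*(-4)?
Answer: I*sqrt(23541)/3 ≈ 51.144*I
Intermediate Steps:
U(c) = -5 + c (U(c) = -9 + (c - 1*(-4)) = -9 + (c + 4) = -9 + (4 + c) = -5 + c)
A(b, j) = -3 + 1/(-5 + 2*b) (A(b, j) = -3 + 1/(b + (-5 + b)) = -3 + 1/(-5 + 2*b))
a(T) = -16 + 2*(8 - 3*T)/(-5 + 2*T) (a(T) = (-20 + 2*(8 - 3*T)/(-5 + 2*T)) + 4 = -16 + 2*(8 - 3*T)/(-5 + 2*T))
sqrt(-2597 + a(K(-4, -7))) = sqrt(-2597 + 2*(48 - 19*4)/(-5 + 2*4)) = sqrt(-2597 + 2*(48 - 76)/(-5 + 8)) = sqrt(-2597 + 2*(-28)/3) = sqrt(-2597 + 2*(1/3)*(-28)) = sqrt(-2597 - 56/3) = sqrt(-7847/3) = I*sqrt(23541)/3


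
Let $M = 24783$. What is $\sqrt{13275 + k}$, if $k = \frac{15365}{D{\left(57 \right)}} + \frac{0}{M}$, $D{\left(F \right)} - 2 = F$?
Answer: $\frac{\sqrt{47116810}}{59} \approx 116.34$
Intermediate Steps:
$D{\left(F \right)} = 2 + F$
$k = \frac{15365}{59}$ ($k = \frac{15365}{2 + 57} + \frac{0}{24783} = \frac{15365}{59} + 0 \cdot \frac{1}{24783} = 15365 \cdot \frac{1}{59} + 0 = \frac{15365}{59} + 0 = \frac{15365}{59} \approx 260.42$)
$\sqrt{13275 + k} = \sqrt{13275 + \frac{15365}{59}} = \sqrt{\frac{798590}{59}} = \frac{\sqrt{47116810}}{59}$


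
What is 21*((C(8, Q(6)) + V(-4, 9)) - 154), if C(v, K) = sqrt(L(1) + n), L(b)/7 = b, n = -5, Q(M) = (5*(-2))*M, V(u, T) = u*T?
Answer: -3990 + 21*sqrt(2) ≈ -3960.3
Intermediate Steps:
V(u, T) = T*u
Q(M) = -10*M
L(b) = 7*b
C(v, K) = sqrt(2) (C(v, K) = sqrt(7*1 - 5) = sqrt(7 - 5) = sqrt(2))
21*((C(8, Q(6)) + V(-4, 9)) - 154) = 21*((sqrt(2) + 9*(-4)) - 154) = 21*((sqrt(2) - 36) - 154) = 21*((-36 + sqrt(2)) - 154) = 21*(-190 + sqrt(2)) = -3990 + 21*sqrt(2)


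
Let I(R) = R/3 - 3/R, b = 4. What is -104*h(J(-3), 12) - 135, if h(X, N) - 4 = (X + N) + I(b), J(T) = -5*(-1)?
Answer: -7139/3 ≈ -2379.7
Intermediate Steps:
I(R) = -3/R + R/3 (I(R) = R*(⅓) - 3/R = R/3 - 3/R = -3/R + R/3)
J(T) = 5
h(X, N) = 55/12 + N + X (h(X, N) = 4 + ((X + N) + (-3/4 + (⅓)*4)) = 4 + ((N + X) + (-3*¼ + 4/3)) = 4 + ((N + X) + (-¾ + 4/3)) = 4 + ((N + X) + 7/12) = 4 + (7/12 + N + X) = 55/12 + N + X)
-104*h(J(-3), 12) - 135 = -104*(55/12 + 12 + 5) - 135 = -104*259/12 - 135 = -6734/3 - 135 = -7139/3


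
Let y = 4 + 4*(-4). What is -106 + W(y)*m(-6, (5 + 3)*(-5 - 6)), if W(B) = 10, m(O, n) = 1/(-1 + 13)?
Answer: -631/6 ≈ -105.17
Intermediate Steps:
y = -12 (y = 4 - 16 = -12)
m(O, n) = 1/12
-106 + W(y)*m(-6, (5 + 3)*(-5 - 6)) = -106 + 10*(1/12) = -106 + ⅚ = -631/6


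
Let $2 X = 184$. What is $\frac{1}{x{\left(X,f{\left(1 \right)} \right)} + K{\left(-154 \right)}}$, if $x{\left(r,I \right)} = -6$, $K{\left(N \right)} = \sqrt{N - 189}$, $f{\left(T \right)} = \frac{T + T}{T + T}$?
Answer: $- \frac{6}{379} - \frac{7 i \sqrt{7}}{379} \approx -0.015831 - 0.048866 i$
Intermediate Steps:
$f{\left(T \right)} = 1$ ($f{\left(T \right)} = \frac{2 T}{2 T} = 2 T \frac{1}{2 T} = 1$)
$K{\left(N \right)} = \sqrt{-189 + N}$
$X = 92$ ($X = \frac{1}{2} \cdot 184 = 92$)
$\frac{1}{x{\left(X,f{\left(1 \right)} \right)} + K{\left(-154 \right)}} = \frac{1}{-6 + \sqrt{-189 - 154}} = \frac{1}{-6 + \sqrt{-343}} = \frac{1}{-6 + 7 i \sqrt{7}}$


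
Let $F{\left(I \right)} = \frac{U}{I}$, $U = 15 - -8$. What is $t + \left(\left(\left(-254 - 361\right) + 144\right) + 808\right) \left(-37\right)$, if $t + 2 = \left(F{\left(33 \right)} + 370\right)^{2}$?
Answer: $\frac{136065370}{1089} \approx 1.2495 \cdot 10^{5}$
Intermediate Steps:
$U = 23$ ($U = 15 + 8 = 23$)
$F{\left(I \right)} = \frac{23}{I}$
$t = \frac{149644111}{1089}$ ($t = -2 + \left(\frac{23}{33} + 370\right)^{2} = -2 + \left(\frac{12233}{33}\right)^{2} = -2 + \frac{149646289}{1089} = \frac{149644111}{1089} \approx 1.3741 \cdot 10^{5}$)
$t + \left(\left(\left(-254 - 361\right) + 144\right) + 808\right) \left(-37\right) = \frac{149644111}{1089} + \left(\left(\left(-254 - 361\right) + 144\right) + 808\right) \left(-37\right) = \frac{149644111}{1089} + \left(\left(-615 + 144\right) + 808\right) \left(-37\right) = \frac{149644111}{1089} + \left(-471 + 808\right) \left(-37\right) = \frac{149644111}{1089} + 337 \left(-37\right) = \frac{149644111}{1089} - 12469 = \frac{136065370}{1089}$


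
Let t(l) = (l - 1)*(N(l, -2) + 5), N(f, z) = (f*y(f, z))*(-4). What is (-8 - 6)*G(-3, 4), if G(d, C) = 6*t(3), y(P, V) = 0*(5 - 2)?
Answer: -840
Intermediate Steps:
y(P, V) = 0 (y(P, V) = 0*3 = 0)
N(f, z) = 0 (N(f, z) = (f*0)*(-4) = 0*(-4) = 0)
t(l) = -5 + 5*l (t(l) = (l - 1)*(0 + 5) = (-1 + l)*5 = -5 + 5*l)
G(d, C) = 60 (G(d, C) = 6*(-5 + 5*3) = 6*(-5 + 15) = 6*10 = 60)
(-8 - 6)*G(-3, 4) = (-8 - 6)*60 = -14*60 = -840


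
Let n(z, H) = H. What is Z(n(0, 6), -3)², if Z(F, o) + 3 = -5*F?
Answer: 1089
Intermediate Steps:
Z(F, o) = -3 - 5*F
Z(n(0, 6), -3)² = (-3 - 5*6)² = (-3 - 30)² = (-33)² = 1089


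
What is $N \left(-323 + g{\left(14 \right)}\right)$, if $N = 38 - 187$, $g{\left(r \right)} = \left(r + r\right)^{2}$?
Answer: $-68689$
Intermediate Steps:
$g{\left(r \right)} = 4 r^{2}$ ($g{\left(r \right)} = \left(2 r\right)^{2} = 4 r^{2}$)
$N = -149$ ($N = 38 - 187 = -149$)
$N \left(-323 + g{\left(14 \right)}\right) = - 149 \left(-323 + 4 \cdot 14^{2}\right) = - 149 \left(-323 + 4 \cdot 196\right) = - 149 \left(-323 + 784\right) = \left(-149\right) 461 = -68689$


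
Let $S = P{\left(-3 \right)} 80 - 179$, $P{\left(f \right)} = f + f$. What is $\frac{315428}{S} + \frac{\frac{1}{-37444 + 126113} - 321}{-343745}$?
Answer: $- \frac{9614076982497408}{20086007241895} \approx -478.65$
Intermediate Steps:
$P{\left(f \right)} = 2 f$
$S = -659$ ($S = 2 \left(-3\right) 80 - 179 = \left(-6\right) 80 - 179 = -480 - 179 = -659$)
$\frac{315428}{S} + \frac{\frac{1}{-37444 + 126113} - 321}{-343745} = \frac{315428}{-659} + \frac{\frac{1}{-37444 + 126113} - 321}{-343745} = 315428 \left(- \frac{1}{659}\right) + \left(\frac{1}{88669} - 321\right) \left(- \frac{1}{343745}\right) = - \frac{315428}{659} + \left(\frac{1}{88669} - 321\right) \left(- \frac{1}{343745}\right) = - \frac{315428}{659} - - \frac{28462748}{30479525405} = - \frac{315428}{659} + \frac{28462748}{30479525405} = - \frac{9614076982497408}{20086007241895}$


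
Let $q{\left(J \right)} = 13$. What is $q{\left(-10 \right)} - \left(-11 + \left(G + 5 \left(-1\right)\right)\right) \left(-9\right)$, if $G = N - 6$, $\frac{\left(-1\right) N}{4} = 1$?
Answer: $-221$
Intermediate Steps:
$N = -4$ ($N = \left(-4\right) 1 = -4$)
$G = -10$ ($G = -4 - 6 = -10$)
$q{\left(-10 \right)} - \left(-11 + \left(G + 5 \left(-1\right)\right)\right) \left(-9\right) = 13 - \left(-11 + \left(-10 + 5 \left(-1\right)\right)\right) \left(-9\right) = 13 - \left(-11 - 15\right) \left(-9\right) = 13 - \left(-26\right) \left(-9\right) = 13 - 234 = -221$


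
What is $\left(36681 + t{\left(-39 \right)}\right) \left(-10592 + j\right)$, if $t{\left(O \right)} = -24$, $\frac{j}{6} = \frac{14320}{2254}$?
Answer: $- \frac{436006569168}{1127} \approx -3.8687 \cdot 10^{8}$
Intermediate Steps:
$j = \frac{42960}{1127}$ ($j = 6 \cdot \frac{14320}{2254} = 6 \cdot 14320 \cdot \frac{1}{2254} = 6 \cdot \frac{7160}{1127} = \frac{42960}{1127} \approx 38.119$)
$\left(36681 + t{\left(-39 \right)}\right) \left(-10592 + j\right) = \left(36681 - 24\right) \left(-10592 + \frac{42960}{1127}\right) = 36657 \left(- \frac{11894224}{1127}\right) = - \frac{436006569168}{1127}$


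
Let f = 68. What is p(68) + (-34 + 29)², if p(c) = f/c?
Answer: 26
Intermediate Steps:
p(c) = 68/c
p(68) + (-34 + 29)² = 68/68 + (-34 + 29)² = 68*(1/68) + (-5)² = 1 + 25 = 26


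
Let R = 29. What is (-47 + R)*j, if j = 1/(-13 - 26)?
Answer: 6/13 ≈ 0.46154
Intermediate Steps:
j = -1/39 (j = 1/(-39) = -1/39 ≈ -0.025641)
(-47 + R)*j = (-47 + 29)*(-1/39) = -18*(-1/39) = 6/13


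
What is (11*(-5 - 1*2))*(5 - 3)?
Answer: -154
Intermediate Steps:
(11*(-5 - 1*2))*(5 - 3) = (11*(-5 - 2))*2 = (11*(-7))*2 = -77*2 = -154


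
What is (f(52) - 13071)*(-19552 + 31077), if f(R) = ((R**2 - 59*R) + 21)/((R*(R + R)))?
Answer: -814682784275/5408 ≈ -1.5064e+8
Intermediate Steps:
f(R) = (21 + R**2 - 59*R)/(2*R**2) (f(R) = (21 + R**2 - 59*R)/((R*(2*R))) = (21 + R**2 - 59*R)/((2*R**2)) = (21 + R**2 - 59*R)*(1/(2*R**2)) = (21 + R**2 - 59*R)/(2*R**2))
(f(52) - 13071)*(-19552 + 31077) = ((1/2)*(21 + 52**2 - 59*52)/52**2 - 13071)*(-19552 + 31077) = ((1/2)*(1/2704)*(21 + 2704 - 3068) - 13071)*11525 = ((1/2)*(1/2704)*(-343) - 13071)*11525 = (-343/5408 - 13071)*11525 = -70688311/5408*11525 = -814682784275/5408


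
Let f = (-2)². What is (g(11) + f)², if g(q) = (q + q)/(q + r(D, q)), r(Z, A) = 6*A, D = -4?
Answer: 900/49 ≈ 18.367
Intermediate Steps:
f = 4
g(q) = 2/7 (g(q) = (q + q)/(q + 6*q) = (2*q)/((7*q)) = (2*q)*(1/(7*q)) = 2/7)
(g(11) + f)² = (2/7 + 4)² = (30/7)² = 900/49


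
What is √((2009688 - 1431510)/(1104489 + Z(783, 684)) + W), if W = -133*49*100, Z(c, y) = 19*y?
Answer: I*√10047216529924570/124165 ≈ 807.28*I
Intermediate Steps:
W = -651700 (W = -6517*100 = -651700)
√((2009688 - 1431510)/(1104489 + Z(783, 684)) + W) = √((2009688 - 1431510)/(1104489 + 19*684) - 651700) = √(578178/(1104489 + 12996) - 651700) = √(578178/1117485 - 651700) = √(578178*(1/1117485) - 651700) = √(64242/124165 - 651700) = √(-80918266258/124165) = I*√10047216529924570/124165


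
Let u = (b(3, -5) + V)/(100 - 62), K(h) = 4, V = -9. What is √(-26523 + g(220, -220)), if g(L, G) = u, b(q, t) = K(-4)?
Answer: I*√38299402/38 ≈ 162.86*I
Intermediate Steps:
b(q, t) = 4
u = -5/38 (u = (4 - 9)/(100 - 62) = -5/38 ≈ -0.13158)
g(L, G) = -5/38
√(-26523 + g(220, -220)) = √(-26523 - 5/38) = √(-1007879/38) = I*√38299402/38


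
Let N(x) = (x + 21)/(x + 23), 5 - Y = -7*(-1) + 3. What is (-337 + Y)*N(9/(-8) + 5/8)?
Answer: -1558/5 ≈ -311.60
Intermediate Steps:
Y = -5 (Y = 5 - (-7*(-1) + 3) = 5 - (7 + 3) = 5 - 1*10 = 5 - 10 = -5)
N(x) = (21 + x)/(23 + x)
(-337 + Y)*N(9/(-8) + 5/8) = (-337 - 5)*((21 + (9/(-8) + 5/8))/(23 + (9/(-8) + 5/8))) = -342*(21 + (9*(-⅛) + 5*(⅛)))/(23 + (9*(-⅛) + 5*(⅛))) = -342*(21 + (-9/8 + 5/8))/(23 + (-9/8 + 5/8)) = -342*(21 - ½)/(23 - ½) = -342*41/(45/2*2) = -76*41/(5*2) = -342*41/45 = -1558/5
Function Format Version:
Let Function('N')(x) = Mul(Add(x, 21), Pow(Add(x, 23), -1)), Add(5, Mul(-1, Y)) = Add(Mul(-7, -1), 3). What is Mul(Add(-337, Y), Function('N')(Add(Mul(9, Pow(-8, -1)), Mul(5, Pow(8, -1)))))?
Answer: Rational(-1558, 5) ≈ -311.60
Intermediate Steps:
Y = -5 (Y = Add(5, Mul(-1, Add(Mul(-7, -1), 3))) = Add(5, Mul(-1, Add(7, 3))) = Add(5, Mul(-1, 10)) = Add(5, -10) = -5)
Function('N')(x) = Mul(Pow(Add(23, x), -1), Add(21, x)) (Function('N')(x) = Mul(Add(21, x), Pow(Add(23, x), -1)) = Mul(Pow(Add(23, x), -1), Add(21, x)))
Mul(Add(-337, Y), Function('N')(Add(Mul(9, Pow(-8, -1)), Mul(5, Pow(8, -1))))) = Mul(Add(-337, -5), Mul(Pow(Add(23, Add(Mul(9, Pow(-8, -1)), Mul(5, Pow(8, -1)))), -1), Add(21, Add(Mul(9, Pow(-8, -1)), Mul(5, Pow(8, -1)))))) = Mul(-342, Mul(Pow(Add(23, Add(Mul(9, Rational(-1, 8)), Mul(5, Rational(1, 8)))), -1), Add(21, Add(Mul(9, Rational(-1, 8)), Mul(5, Rational(1, 8)))))) = Mul(-342, Mul(Pow(Add(23, Add(Rational(-9, 8), Rational(5, 8))), -1), Add(21, Add(Rational(-9, 8), Rational(5, 8))))) = Mul(-342, Mul(Pow(Add(23, Rational(-1, 2)), -1), Add(21, Rational(-1, 2)))) = Mul(-342, Mul(Pow(Rational(45, 2), -1), Rational(41, 2))) = Mul(-342, Mul(Rational(2, 45), Rational(41, 2))) = Mul(-342, Rational(41, 45)) = Rational(-1558, 5)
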